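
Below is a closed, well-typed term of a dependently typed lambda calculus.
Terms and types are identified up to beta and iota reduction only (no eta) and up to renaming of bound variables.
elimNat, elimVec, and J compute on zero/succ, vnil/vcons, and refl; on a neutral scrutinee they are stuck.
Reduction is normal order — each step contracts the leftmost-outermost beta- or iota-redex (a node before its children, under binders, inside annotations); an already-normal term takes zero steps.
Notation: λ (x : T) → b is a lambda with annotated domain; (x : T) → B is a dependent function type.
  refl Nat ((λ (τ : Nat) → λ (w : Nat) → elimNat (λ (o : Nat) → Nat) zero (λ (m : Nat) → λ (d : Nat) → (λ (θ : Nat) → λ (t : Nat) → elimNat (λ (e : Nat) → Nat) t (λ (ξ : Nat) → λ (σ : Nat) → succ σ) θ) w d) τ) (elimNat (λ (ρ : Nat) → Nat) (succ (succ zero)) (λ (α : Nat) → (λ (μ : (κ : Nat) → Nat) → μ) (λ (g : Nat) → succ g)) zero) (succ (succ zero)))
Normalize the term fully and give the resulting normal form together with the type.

reduced normal form:
  refl Nat (succ (succ (succ (succ zero))))
inferred type:
  Eq Nat (succ (succ (succ (succ zero)))) (succ (succ (succ (succ zero))))
observation: 19 normal-order steps normalize the term, beginning with a beta-redex.


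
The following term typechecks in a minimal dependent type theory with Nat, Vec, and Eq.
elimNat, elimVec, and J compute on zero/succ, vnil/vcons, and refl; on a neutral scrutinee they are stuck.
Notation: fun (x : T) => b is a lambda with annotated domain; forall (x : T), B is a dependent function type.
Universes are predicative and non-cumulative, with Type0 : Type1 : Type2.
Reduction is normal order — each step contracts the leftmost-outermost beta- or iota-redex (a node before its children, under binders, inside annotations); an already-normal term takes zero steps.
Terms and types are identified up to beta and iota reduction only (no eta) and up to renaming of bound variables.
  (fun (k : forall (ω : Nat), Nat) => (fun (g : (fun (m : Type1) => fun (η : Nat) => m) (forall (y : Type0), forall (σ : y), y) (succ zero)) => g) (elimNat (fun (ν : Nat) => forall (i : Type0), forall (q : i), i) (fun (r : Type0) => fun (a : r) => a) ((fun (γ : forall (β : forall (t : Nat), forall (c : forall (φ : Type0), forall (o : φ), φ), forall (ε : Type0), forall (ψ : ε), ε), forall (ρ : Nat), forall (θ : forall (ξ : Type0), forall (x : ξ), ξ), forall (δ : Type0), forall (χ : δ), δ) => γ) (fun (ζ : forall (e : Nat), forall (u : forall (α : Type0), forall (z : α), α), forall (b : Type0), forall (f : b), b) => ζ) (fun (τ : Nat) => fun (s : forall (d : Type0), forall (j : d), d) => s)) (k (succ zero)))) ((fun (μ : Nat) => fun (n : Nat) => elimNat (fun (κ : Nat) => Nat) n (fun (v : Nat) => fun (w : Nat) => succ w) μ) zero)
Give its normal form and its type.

normal form:
  fun (k : Type0) => fun (ω : k) => ω
type:
  forall (k : Type0), forall (ω : k), k
observation: the term reaches its normal form after 11 normal-order steps.


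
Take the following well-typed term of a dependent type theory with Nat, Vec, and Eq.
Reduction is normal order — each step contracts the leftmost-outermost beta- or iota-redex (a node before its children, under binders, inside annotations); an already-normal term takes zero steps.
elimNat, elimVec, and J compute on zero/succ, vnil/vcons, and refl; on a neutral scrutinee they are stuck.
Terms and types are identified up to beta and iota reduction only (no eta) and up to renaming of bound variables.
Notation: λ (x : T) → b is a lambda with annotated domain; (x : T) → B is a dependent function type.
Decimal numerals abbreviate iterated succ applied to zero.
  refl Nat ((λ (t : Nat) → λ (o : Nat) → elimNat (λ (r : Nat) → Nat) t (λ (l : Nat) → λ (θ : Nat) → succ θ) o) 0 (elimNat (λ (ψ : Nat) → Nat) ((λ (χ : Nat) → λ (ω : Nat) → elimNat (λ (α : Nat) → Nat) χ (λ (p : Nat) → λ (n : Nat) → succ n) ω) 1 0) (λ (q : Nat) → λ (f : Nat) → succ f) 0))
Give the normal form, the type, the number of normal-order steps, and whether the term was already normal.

normal form:
  refl Nat 1
type:
  Eq Nat 1 1
steps to reach normal form (normal order): 10
started in normal form: no
first redex: a beta-redex


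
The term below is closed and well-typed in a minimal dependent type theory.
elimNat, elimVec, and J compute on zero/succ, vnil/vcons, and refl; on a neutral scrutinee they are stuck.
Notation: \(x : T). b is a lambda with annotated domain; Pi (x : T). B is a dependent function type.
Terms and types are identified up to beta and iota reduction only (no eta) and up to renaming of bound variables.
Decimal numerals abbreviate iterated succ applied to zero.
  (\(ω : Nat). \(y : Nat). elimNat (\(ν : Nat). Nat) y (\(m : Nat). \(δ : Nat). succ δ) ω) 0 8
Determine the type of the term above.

inferred type:
  Nat


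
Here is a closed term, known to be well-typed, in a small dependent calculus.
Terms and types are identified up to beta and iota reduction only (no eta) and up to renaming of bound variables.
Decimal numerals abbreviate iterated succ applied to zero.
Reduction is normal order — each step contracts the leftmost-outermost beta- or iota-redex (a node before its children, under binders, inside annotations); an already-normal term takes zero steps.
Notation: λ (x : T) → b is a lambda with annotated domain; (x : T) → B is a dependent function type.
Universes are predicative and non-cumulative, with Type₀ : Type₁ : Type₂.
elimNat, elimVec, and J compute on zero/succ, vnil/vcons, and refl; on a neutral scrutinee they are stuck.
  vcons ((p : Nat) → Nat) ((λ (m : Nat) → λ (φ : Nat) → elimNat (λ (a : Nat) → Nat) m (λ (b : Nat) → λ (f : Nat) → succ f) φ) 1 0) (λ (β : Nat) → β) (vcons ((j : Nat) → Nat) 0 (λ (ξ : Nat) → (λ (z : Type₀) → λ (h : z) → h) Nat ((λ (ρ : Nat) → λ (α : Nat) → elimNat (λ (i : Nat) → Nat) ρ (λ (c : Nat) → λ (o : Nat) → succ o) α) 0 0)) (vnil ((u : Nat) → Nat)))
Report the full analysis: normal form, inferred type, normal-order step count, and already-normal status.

reduced normal form:
  vcons ((p : Nat) → Nat) 1 (λ (m : Nat) → m) (vcons ((φ : Nat) → Nat) 0 (λ (a : Nat) → 0) (vnil ((b : Nat) → Nat)))
inferred type:
  Vec ((p : Nat) → Nat) 2
normal-order step count: 8
started in normal form: no
first redex: a beta-redex


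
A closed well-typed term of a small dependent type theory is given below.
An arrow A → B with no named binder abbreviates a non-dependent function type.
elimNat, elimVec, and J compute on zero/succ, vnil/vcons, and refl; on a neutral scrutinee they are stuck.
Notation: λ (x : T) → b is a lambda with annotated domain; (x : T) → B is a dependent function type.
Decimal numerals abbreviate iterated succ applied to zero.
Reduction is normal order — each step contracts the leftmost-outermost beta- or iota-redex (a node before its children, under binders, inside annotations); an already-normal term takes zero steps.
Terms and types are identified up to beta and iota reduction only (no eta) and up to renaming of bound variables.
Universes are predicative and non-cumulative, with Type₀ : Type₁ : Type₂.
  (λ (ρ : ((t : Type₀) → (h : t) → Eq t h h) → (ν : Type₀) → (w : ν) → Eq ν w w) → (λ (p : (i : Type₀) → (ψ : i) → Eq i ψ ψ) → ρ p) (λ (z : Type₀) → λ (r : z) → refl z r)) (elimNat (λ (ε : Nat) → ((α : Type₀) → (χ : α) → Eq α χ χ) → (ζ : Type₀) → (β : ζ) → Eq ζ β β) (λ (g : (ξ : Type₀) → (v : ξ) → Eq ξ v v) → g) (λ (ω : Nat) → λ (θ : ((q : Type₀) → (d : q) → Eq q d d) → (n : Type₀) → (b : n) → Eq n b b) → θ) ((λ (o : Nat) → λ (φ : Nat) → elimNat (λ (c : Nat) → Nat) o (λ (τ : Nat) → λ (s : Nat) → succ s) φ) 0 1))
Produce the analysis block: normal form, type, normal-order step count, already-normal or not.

normal form:
  λ (ρ : Type₀) → λ (t : ρ) → refl ρ t
the term's type:
  (ρ : Type₀) → (t : ρ) → Eq ρ t t
steps to reach normal form (normal order): 13
term was already normal: no
first redex: a beta-redex


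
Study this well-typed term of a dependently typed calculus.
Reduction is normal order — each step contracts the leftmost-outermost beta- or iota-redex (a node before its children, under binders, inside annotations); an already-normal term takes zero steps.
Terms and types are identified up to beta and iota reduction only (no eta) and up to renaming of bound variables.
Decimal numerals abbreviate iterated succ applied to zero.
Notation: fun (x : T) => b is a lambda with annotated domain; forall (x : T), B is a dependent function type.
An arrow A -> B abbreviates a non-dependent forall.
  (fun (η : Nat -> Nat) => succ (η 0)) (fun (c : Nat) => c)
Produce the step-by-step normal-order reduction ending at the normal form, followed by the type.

reduction (normal order):
  (fun (η : Nat -> Nat) => succ (η 0)) (fun (c : Nat) => c)
  ~> succ ((fun (η : Nat) => η) 0)
  ~> 1
type:
  Nat


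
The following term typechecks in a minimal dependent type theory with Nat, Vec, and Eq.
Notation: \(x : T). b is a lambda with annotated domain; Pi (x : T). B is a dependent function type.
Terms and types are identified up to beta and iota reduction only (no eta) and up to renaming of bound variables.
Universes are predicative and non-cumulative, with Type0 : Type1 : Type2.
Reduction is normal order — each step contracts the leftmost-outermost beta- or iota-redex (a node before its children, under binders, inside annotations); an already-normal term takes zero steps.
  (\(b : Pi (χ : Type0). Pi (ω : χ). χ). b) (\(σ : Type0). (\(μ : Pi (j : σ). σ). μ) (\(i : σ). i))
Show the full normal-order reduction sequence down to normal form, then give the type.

normal-order reduction:
  (\(b : Pi (χ : Type0). Pi (ω : χ). χ). b) (\(σ : Type0). (\(μ : Pi (j : σ). σ). μ) (\(i : σ). i))
  ~> \(b : Type0). (\(χ : Pi (ω : b). b). χ) (\(σ : b). σ)
  ~> \(b : Type0). \(χ : b). χ
inferred type:
  Pi (b : Type0). Pi (χ : b). b


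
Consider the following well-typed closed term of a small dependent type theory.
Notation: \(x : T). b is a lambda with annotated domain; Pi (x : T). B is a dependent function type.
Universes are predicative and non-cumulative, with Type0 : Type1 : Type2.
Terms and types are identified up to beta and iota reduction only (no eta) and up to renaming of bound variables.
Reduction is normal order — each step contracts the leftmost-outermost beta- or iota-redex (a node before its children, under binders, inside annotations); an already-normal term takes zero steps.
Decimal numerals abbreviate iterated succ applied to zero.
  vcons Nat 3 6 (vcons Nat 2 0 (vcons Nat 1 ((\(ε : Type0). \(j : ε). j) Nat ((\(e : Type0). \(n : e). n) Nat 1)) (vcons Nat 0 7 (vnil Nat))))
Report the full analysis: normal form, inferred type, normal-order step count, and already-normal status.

reduced normal form:
  vcons Nat 3 6 (vcons Nat 2 0 (vcons Nat 1 1 (vcons Nat 0 7 (vnil Nat))))
the term's type:
  Vec Nat 4
steps to reach normal form (normal order): 4
started in normal form: no
first contracted redex: a beta-redex


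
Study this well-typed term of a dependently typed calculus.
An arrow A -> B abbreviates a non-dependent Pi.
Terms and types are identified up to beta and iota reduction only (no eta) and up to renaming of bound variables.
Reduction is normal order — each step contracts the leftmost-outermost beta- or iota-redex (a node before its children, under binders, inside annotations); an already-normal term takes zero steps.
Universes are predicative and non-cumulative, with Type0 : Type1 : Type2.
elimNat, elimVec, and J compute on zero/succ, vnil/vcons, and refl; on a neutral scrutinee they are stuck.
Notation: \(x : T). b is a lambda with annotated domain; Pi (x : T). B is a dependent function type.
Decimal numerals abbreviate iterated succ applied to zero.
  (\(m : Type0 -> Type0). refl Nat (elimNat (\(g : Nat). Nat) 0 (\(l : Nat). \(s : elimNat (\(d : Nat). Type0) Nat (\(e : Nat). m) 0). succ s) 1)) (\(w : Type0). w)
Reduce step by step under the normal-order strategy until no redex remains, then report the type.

normal-order reduction sequence:
  (\(m : Type0 -> Type0). refl Nat (elimNat (\(g : Nat). Nat) 0 (\(l : Nat). \(s : elimNat (\(d : Nat). Type0) Nat (\(e : Nat). m) 0). succ s) 1)) (\(w : Type0). w)
  ~> refl Nat (elimNat (\(m : Nat). Nat) 0 (\(g : Nat). \(l : elimNat (\(s : Nat). Type0) Nat (\(d : Nat). \(e : Type0). e) 0). succ l) 1)
  ~> refl Nat ((\(m : Nat). \(g : elimNat (\(l : Nat). Type0) Nat (\(s : Nat). \(d : Type0). d) 0). succ g) 0 (elimNat (\(e : Nat). Nat) 0 (\(w : Nat). \(q : elimNat (\(b : Nat). Type0) Nat (\(o : Nat). \(τ : Type0). τ) 0). succ q) 0))
  ~> refl Nat ((\(m : elimNat (\(g : Nat). Type0) Nat (\(l : Nat). \(s : Type0). s) 0). succ m) (elimNat (\(d : Nat). Nat) 0 (\(e : Nat). \(w : elimNat (\(q : Nat). Type0) Nat (\(b : Nat). \(o : Type0). o) 0). succ w) 0))
  ~> refl Nat (succ (elimNat (\(m : Nat). Nat) 0 (\(g : Nat). \(l : elimNat (\(s : Nat). Type0) Nat (\(d : Nat). \(e : Type0). e) 0). succ l) 0))
  ~> refl Nat 1
the term's type:
  Eq Nat 1 1


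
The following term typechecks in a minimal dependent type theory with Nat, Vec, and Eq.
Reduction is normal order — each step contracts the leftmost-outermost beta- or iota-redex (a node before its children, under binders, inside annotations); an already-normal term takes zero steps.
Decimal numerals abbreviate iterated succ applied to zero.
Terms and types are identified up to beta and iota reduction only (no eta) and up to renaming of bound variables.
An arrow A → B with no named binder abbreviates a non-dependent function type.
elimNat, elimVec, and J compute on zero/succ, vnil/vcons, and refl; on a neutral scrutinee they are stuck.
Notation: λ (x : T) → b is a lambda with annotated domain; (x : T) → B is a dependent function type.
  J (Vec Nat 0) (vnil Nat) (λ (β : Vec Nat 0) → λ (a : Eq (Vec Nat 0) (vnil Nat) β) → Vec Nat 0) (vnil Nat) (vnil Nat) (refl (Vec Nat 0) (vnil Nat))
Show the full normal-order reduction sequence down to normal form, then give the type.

reduction (normal order):
  J (Vec Nat 0) (vnil Nat) (λ (β : Vec Nat 0) → λ (a : Eq (Vec Nat 0) (vnil Nat) β) → Vec Nat 0) (vnil Nat) (vnil Nat) (refl (Vec Nat 0) (vnil Nat))
  ~> vnil Nat
inferred type:
  Vec Nat 0


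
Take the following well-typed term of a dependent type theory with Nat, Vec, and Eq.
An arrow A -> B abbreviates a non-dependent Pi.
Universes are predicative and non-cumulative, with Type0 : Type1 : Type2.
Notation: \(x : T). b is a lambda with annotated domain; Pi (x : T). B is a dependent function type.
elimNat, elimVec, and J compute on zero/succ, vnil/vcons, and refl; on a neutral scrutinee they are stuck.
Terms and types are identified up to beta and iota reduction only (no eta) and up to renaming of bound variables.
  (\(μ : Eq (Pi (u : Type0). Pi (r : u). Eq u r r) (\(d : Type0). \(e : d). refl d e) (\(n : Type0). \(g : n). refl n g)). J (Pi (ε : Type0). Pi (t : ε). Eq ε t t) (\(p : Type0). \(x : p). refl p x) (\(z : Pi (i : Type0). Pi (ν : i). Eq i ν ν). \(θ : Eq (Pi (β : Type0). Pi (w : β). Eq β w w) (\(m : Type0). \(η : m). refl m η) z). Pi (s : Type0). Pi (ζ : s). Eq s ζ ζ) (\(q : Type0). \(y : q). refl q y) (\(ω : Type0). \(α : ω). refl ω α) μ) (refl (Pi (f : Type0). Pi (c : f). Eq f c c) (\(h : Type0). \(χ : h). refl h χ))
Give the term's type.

the term's type:
  Pi (μ : Type0). Pi (u : μ). Eq μ u u


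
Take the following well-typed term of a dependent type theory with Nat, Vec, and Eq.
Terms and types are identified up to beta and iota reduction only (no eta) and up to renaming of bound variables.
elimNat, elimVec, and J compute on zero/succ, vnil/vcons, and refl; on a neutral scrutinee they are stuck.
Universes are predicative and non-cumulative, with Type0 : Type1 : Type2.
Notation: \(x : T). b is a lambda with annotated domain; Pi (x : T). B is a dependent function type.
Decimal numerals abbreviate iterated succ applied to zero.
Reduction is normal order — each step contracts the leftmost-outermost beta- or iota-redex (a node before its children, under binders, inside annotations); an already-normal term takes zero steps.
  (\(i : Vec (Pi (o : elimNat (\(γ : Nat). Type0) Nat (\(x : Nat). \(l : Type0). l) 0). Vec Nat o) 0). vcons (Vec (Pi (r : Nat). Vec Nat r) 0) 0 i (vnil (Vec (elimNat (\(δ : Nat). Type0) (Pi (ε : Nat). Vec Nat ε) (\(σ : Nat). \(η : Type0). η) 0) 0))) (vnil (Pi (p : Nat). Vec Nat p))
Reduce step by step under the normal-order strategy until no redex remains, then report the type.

reduction (normal order):
  (\(i : Vec (Pi (o : elimNat (\(γ : Nat). Type0) Nat (\(x : Nat). \(l : Type0). l) 0). Vec Nat o) 0). vcons (Vec (Pi (r : Nat). Vec Nat r) 0) 0 i (vnil (Vec (elimNat (\(δ : Nat). Type0) (Pi (ε : Nat). Vec Nat ε) (\(σ : Nat). \(η : Type0). η) 0) 0))) (vnil (Pi (p : Nat). Vec Nat p))
  ~> vcons (Vec (Pi (i : Nat). Vec Nat i) 0) 0 (vnil (Pi (o : Nat). Vec Nat o)) (vnil (Vec (elimNat (\(γ : Nat). Type0) (Pi (x : Nat). Vec Nat x) (\(l : Nat). \(r : Type0). r) 0) 0))
  ~> vcons (Vec (Pi (i : Nat). Vec Nat i) 0) 0 (vnil (Pi (o : Nat). Vec Nat o)) (vnil (Vec (Pi (γ : Nat). Vec Nat γ) 0))
the term's type:
  Vec (Vec (Pi (i : Nat). Vec Nat i) 0) 1


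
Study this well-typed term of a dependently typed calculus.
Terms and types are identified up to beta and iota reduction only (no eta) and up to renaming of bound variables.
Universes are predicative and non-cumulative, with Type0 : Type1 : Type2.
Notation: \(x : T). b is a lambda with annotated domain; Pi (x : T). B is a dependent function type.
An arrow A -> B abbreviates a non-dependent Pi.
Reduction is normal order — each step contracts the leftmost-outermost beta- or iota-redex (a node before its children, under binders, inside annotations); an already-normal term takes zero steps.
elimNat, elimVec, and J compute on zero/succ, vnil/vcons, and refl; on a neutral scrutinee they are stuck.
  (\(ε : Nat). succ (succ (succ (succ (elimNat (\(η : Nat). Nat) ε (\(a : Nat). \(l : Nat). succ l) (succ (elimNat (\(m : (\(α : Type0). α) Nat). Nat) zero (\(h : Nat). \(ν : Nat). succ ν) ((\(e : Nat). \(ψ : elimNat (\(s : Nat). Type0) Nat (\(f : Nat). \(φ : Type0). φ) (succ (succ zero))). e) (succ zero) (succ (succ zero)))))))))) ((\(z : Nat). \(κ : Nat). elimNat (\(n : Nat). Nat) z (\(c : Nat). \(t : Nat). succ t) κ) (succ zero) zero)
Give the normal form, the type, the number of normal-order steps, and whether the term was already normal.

normal form:
  succ (succ (succ (succ (succ (succ (succ zero))))))
inferred type:
  Nat
steps to reach normal form (normal order): 18
started in normal form: no
first redex: a beta-redex


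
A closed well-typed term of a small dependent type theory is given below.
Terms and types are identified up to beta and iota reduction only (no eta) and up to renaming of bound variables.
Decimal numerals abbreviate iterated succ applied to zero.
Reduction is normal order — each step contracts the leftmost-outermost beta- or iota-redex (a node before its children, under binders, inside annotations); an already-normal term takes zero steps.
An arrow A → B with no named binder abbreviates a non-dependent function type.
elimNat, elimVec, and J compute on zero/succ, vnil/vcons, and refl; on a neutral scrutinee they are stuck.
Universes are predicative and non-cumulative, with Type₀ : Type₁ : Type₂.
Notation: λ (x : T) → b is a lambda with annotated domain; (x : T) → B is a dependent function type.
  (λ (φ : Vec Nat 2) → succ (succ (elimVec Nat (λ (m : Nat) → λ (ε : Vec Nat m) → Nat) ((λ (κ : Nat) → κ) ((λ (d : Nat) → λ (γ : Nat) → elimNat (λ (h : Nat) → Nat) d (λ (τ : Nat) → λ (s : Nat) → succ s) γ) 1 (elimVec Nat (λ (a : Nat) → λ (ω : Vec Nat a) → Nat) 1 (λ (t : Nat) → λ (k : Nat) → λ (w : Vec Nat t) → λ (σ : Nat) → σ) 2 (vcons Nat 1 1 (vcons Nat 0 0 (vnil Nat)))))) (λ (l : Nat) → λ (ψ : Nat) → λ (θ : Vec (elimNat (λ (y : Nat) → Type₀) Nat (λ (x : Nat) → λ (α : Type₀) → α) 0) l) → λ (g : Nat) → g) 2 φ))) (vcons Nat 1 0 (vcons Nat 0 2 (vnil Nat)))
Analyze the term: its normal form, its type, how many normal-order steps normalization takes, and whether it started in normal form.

reduced normal form:
  4
the term's type:
  Nat
normal-order step count: 30
started in normal form: no
first contracted redex: a beta-redex


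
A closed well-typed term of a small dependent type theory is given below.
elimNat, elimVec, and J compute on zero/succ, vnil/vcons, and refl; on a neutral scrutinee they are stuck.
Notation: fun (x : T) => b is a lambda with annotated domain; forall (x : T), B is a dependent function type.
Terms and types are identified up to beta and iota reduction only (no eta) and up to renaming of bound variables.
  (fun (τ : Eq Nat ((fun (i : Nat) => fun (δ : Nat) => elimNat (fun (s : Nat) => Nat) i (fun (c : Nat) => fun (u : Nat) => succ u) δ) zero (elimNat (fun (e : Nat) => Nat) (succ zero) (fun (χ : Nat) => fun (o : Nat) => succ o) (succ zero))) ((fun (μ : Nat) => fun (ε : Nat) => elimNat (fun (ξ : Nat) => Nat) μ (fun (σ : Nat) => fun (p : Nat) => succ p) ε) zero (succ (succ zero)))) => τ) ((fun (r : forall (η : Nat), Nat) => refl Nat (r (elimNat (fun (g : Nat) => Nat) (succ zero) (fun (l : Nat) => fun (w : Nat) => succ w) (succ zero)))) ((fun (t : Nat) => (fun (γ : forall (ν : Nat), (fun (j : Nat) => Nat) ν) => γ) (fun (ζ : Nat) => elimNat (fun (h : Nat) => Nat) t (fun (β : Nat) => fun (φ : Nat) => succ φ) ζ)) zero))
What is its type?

the term's type:
  Eq Nat (succ (succ zero)) (succ (succ zero))


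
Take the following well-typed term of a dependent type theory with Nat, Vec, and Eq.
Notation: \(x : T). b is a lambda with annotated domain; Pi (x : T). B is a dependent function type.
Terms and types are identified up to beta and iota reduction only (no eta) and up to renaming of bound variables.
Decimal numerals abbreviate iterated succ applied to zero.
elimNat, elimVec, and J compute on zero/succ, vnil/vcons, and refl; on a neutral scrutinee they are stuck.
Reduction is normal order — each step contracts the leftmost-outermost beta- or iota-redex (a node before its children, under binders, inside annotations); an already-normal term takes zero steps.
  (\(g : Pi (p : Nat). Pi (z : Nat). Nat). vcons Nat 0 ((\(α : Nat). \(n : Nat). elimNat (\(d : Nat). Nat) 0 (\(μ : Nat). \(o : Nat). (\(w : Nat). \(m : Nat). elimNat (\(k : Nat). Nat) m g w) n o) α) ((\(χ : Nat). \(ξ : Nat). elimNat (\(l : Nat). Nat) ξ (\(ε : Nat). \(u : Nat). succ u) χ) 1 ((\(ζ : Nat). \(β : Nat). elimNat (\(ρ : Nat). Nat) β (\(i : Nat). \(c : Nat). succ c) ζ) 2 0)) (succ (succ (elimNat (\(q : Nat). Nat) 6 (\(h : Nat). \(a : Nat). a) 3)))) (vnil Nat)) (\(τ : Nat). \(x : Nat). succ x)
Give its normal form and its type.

normal form:
  vcons Nat 0 24 (vnil Nat)
inferred type:
  Vec Nat 1
observation: reduction starts at a beta-redex, and 65 normal-order steps reach the normal form.


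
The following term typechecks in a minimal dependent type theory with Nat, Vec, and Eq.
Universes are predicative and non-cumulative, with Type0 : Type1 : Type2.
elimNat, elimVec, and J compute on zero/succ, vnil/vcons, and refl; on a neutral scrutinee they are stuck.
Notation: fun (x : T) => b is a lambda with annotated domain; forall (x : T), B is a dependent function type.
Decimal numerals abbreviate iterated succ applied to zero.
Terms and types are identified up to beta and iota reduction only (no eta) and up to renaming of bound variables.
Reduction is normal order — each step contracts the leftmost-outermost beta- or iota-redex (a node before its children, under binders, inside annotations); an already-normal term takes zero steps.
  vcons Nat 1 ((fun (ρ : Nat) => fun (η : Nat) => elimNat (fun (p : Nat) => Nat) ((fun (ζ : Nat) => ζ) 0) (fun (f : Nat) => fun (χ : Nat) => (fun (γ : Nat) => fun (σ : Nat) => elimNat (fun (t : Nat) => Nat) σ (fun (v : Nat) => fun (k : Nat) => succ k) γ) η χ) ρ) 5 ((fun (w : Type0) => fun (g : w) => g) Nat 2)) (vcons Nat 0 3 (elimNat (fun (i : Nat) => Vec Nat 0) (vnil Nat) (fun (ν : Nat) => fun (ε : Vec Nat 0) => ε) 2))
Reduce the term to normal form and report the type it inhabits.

normal form:
  vcons Nat 1 10 (vcons Nat 0 3 (vnil Nat))
type:
  Vec Nat 2


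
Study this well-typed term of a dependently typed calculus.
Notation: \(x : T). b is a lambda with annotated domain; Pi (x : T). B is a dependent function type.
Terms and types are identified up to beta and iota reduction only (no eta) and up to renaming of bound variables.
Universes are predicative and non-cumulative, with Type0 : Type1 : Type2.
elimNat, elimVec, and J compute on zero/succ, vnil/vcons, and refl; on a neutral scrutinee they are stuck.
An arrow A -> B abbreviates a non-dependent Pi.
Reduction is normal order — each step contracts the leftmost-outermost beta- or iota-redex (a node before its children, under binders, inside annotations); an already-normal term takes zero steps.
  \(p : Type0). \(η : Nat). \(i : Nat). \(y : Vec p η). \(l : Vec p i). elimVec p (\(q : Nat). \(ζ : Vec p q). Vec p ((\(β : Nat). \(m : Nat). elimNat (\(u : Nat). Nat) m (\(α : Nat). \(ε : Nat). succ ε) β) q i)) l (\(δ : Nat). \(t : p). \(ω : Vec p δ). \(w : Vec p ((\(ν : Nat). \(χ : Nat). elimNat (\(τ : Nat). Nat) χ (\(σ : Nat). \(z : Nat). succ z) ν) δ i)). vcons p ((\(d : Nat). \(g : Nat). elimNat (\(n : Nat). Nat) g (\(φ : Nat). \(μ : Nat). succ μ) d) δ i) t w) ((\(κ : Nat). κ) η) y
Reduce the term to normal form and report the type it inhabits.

reduced normal form:
  \(p : Type0). \(η : Nat). \(i : Nat). \(y : Vec p η). \(l : Vec p i). elimVec p (\(q : Nat). \(ζ : Vec p q). Vec p (elimNat (\(β : Nat). Nat) i (\(m : Nat). \(u : Nat). succ u) q)) l (\(α : Nat). \(ε : p). \(δ : Vec p α). \(t : Vec p (elimNat (\(ω : Nat). Nat) i (\(w : Nat). \(ν : Nat). succ ν) α)). vcons p (elimNat (\(χ : Nat). Nat) i (\(τ : Nat). \(σ : Nat). succ σ) α) ε t) η y
type:
  Pi (p : Type0). Pi (η : Nat). Pi (i : Nat). Vec p η -> Vec p i -> Vec p (elimNat (\(y : Nat). Nat) i (\(l : Nat). \(q : Nat). succ q) η)


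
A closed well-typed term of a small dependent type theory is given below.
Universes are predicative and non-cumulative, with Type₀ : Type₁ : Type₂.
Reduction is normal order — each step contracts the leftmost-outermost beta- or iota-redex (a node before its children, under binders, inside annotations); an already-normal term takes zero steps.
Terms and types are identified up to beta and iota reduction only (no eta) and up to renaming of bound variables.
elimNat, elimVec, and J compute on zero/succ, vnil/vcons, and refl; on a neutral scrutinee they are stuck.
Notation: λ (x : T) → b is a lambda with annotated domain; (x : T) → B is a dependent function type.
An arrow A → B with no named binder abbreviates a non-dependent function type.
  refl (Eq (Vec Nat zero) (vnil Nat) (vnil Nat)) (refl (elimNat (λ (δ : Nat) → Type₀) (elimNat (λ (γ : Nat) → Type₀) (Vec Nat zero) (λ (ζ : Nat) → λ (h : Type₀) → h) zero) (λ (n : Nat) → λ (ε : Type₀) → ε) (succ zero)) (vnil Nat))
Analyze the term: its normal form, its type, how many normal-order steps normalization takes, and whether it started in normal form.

normal form:
  refl (Eq (Vec Nat zero) (vnil Nat) (vnil Nat)) (refl (Vec Nat zero) (vnil Nat))
inferred type:
  Eq (Eq (Vec Nat zero) (vnil Nat) (vnil Nat)) (refl (Vec Nat zero) (vnil Nat)) (refl (Vec Nat zero) (vnil Nat))
steps to reach normal form (normal order): 5
started in normal form: no
first redex: an elimNat iota-redex


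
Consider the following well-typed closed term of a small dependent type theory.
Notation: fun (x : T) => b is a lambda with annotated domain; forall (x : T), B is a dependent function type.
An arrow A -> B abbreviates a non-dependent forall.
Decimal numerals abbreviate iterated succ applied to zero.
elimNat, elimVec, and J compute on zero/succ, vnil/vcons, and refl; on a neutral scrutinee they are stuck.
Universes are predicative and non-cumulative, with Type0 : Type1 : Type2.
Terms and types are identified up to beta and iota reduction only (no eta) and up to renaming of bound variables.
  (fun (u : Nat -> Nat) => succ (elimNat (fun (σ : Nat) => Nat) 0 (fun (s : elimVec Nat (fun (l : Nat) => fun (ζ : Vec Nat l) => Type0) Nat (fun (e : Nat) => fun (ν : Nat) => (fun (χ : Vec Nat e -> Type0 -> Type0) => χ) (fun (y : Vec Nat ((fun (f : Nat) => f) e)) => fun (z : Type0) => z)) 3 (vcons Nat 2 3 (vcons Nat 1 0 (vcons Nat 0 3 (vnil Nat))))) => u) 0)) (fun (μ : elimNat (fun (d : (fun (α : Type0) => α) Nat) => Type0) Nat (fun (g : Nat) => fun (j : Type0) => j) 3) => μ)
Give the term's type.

the term's type:
  Nat


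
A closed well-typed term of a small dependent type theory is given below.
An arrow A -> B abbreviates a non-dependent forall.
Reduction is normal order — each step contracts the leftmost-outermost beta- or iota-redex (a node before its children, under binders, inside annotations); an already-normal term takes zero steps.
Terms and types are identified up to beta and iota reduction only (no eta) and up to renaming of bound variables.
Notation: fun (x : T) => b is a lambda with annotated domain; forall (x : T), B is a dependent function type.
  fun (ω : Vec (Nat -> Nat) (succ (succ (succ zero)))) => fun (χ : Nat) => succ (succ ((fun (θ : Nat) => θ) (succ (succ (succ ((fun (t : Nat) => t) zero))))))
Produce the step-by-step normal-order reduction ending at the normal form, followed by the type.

reduction (normal order):
  fun (ω : Vec (Nat -> Nat) (succ (succ (succ zero)))) => fun (χ : Nat) => succ (succ ((fun (θ : Nat) => θ) (succ (succ (succ ((fun (t : Nat) => t) zero))))))
  ~> fun (ω : Vec (Nat -> Nat) (succ (succ (succ zero)))) => fun (χ : Nat) => succ (succ (succ (succ (succ ((fun (θ : Nat) => θ) zero)))))
  ~> fun (ω : Vec (Nat -> Nat) (succ (succ (succ zero)))) => fun (χ : Nat) => succ (succ (succ (succ (succ zero))))
the term's type:
  Vec (Nat -> Nat) (succ (succ (succ zero))) -> Nat -> Nat


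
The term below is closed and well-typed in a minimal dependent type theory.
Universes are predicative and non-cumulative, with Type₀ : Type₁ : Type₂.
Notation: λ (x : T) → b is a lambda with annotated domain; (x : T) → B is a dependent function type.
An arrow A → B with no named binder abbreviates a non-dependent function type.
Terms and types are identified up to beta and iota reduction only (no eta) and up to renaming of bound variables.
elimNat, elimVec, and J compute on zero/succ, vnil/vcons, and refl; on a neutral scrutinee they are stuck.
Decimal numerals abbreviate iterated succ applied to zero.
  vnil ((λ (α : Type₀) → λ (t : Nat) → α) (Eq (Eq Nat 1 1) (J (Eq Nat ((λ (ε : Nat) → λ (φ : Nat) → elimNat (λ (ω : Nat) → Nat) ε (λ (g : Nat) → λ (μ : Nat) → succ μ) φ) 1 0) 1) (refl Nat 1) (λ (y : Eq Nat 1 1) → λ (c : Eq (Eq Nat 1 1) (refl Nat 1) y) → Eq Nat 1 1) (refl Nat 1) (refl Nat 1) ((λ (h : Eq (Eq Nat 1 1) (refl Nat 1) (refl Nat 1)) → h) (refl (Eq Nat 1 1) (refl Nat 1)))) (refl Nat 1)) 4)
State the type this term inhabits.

type:
  Vec (Eq (Eq Nat 1 1) (refl Nat 1) (refl Nat 1)) 0


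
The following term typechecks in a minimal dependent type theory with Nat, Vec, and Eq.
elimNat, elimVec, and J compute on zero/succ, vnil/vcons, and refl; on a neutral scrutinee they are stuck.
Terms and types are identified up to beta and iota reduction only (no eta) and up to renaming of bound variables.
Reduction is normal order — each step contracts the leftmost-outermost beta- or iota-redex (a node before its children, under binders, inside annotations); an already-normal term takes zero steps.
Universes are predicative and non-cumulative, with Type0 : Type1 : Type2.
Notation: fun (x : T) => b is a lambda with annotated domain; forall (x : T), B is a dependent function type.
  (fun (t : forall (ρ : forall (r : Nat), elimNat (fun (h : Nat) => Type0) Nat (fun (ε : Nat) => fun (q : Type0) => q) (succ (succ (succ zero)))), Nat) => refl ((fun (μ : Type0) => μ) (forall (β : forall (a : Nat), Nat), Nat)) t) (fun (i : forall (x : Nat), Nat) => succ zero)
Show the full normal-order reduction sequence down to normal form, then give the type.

normal-order reduction:
  (fun (t : forall (ρ : forall (r : Nat), elimNat (fun (h : Nat) => Type0) Nat (fun (ε : Nat) => fun (q : Type0) => q) (succ (succ (succ zero)))), Nat) => refl ((fun (μ : Type0) => μ) (forall (β : forall (a : Nat), Nat), Nat)) t) (fun (i : forall (x : Nat), Nat) => succ zero)
  ~> refl ((fun (t : Type0) => t) (forall (ρ : forall (r : Nat), Nat), Nat)) (fun (h : forall (ε : Nat), Nat) => succ zero)
  ~> refl (forall (t : forall (ρ : Nat), Nat), Nat) (fun (r : forall (h : Nat), Nat) => succ zero)
type:
  Eq (forall (t : forall (ρ : Nat), Nat), Nat) (fun (r : forall (h : Nat), Nat) => succ zero) (fun (ε : forall (q : Nat), Nat) => succ zero)


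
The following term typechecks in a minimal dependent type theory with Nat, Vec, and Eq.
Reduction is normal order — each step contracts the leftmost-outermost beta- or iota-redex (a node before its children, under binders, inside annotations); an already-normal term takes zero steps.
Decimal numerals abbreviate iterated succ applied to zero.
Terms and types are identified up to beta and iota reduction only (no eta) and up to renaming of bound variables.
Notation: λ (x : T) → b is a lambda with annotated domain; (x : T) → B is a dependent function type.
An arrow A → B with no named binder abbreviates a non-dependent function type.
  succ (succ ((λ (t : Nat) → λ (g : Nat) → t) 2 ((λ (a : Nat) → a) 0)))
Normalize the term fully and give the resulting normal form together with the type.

resulting normal form:
  4
type:
  Nat
observation: the leftmost-outermost redex is a beta-redex, and normalization takes 2 steps.


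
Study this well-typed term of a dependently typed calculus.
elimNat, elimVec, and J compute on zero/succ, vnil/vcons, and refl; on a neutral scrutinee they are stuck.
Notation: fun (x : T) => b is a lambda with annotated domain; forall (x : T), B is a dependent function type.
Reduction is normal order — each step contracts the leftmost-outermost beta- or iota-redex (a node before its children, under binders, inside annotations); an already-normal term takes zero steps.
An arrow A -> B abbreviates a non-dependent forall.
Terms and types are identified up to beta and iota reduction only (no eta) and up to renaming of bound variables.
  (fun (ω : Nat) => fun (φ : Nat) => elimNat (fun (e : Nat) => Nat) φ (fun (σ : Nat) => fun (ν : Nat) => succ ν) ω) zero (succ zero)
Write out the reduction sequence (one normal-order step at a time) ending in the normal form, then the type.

normal-order reduction sequence:
  (fun (ω : Nat) => fun (φ : Nat) => elimNat (fun (e : Nat) => Nat) φ (fun (σ : Nat) => fun (ν : Nat) => succ ν) ω) zero (succ zero)
  ~> (fun (ω : Nat) => elimNat (fun (φ : Nat) => Nat) ω (fun (e : Nat) => fun (σ : Nat) => succ σ) zero) (succ zero)
  ~> elimNat (fun (ω : Nat) => Nat) (succ zero) (fun (φ : Nat) => fun (e : Nat) => succ e) zero
  ~> succ zero
the term's type:
  Nat


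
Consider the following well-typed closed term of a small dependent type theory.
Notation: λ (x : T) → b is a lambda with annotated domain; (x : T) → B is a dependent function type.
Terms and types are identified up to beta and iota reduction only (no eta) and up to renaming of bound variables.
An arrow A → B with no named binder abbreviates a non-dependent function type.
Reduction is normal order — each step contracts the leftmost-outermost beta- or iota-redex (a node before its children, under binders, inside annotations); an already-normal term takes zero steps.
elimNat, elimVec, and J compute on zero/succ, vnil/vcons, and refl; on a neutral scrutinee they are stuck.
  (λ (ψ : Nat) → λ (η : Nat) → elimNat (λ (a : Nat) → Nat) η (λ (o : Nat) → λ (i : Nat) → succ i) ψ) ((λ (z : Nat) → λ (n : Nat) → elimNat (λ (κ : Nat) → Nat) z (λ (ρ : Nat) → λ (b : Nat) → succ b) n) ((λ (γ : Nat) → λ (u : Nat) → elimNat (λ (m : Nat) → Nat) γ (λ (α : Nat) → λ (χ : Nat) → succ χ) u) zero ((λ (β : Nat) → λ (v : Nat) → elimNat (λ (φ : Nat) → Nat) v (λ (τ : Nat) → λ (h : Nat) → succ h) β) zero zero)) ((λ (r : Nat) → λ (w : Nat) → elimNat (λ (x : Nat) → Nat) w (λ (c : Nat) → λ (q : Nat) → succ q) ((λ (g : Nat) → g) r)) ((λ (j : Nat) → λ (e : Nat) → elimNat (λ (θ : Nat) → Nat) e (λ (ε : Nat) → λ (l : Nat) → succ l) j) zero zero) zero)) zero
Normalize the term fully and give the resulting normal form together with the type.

normal form:
  zero
the term's type:
  Nat


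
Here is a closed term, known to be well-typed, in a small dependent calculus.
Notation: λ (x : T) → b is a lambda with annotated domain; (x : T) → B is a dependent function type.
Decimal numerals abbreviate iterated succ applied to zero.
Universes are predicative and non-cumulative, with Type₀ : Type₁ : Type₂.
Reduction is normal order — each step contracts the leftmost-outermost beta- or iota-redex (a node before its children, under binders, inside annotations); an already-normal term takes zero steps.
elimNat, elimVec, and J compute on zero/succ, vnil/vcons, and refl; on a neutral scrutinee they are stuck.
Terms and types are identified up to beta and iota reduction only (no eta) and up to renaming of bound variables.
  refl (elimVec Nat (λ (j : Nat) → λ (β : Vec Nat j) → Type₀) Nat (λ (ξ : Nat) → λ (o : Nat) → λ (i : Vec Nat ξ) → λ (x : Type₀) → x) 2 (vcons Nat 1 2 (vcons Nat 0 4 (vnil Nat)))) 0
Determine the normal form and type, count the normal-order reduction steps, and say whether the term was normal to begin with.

normal form:
  refl Nat 0
the term's type:
  Eq Nat 0 0
normal-order step count: 11
started in normal form: no
first redex: an elimVec iota-redex


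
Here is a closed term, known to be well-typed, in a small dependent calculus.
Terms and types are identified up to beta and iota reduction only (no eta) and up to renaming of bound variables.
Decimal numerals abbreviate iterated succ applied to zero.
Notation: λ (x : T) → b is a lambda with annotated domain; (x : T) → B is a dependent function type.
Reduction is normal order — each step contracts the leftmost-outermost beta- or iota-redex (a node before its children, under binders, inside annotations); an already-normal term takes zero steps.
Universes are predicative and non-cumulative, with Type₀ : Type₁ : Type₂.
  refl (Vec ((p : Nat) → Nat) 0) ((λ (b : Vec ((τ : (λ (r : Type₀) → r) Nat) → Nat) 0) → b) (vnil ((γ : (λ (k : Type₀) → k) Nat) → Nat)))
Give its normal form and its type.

resulting normal form:
  refl (Vec ((p : Nat) → Nat) 0) (vnil ((b : Nat) → Nat))
inferred type:
  Eq (Vec ((p : Nat) → Nat) 0) (vnil ((b : Nat) → Nat)) (vnil ((τ : Nat) → Nat))


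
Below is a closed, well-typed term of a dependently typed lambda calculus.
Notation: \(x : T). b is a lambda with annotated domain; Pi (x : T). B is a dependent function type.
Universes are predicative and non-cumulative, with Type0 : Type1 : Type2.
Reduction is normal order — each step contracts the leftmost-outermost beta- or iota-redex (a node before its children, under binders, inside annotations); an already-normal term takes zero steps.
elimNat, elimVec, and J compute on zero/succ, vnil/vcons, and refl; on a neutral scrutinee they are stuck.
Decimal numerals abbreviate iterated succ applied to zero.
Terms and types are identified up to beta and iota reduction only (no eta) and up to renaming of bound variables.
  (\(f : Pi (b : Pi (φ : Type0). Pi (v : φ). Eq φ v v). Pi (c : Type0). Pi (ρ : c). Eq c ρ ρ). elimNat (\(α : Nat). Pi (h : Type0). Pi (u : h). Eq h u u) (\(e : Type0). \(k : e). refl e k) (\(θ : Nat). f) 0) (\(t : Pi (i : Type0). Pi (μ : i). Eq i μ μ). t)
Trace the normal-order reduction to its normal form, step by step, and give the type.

normal-order reduction:
  (\(f : Pi (b : Pi (φ : Type0). Pi (v : φ). Eq φ v v). Pi (c : Type0). Pi (ρ : c). Eq c ρ ρ). elimNat (\(α : Nat). Pi (h : Type0). Pi (u : h). Eq h u u) (\(e : Type0). \(k : e). refl e k) (\(θ : Nat). f) 0) (\(t : Pi (i : Type0). Pi (μ : i). Eq i μ μ). t)
  ~> elimNat (\(f : Nat). Pi (b : Type0). Pi (φ : b). Eq b φ φ) (\(v : Type0). \(c : v). refl v c) (\(ρ : Nat). \(α : Pi (h : Type0). Pi (u : h). Eq h u u). α) 0
  ~> \(f : Type0). \(b : f). refl f b
inferred type:
  Pi (f : Type0). Pi (b : f). Eq f b b
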